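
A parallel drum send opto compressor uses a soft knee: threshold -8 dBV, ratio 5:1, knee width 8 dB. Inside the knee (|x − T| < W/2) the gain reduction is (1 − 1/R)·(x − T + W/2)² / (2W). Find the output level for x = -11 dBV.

-11.05 dBV

x − T + W/2 = -11 − (-8) + 4 = 1.
GR = (1 − 1/5) × 1² / 16 = 0.8 × 1 / 16 = 0.05 dB.
Output = -11 − 0.05 = -11.05 dBV.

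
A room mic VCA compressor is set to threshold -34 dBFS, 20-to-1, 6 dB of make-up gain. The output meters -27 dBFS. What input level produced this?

-14 dBFS

Before make-up, the level was -27 − 6 = -33 dBFS.
Post-compression overshoot = -33 − (-34) = 1 dB.
Undo the ratio: input overshoot = 1 × 20 = 20 dB, giving input = -14 dBFS.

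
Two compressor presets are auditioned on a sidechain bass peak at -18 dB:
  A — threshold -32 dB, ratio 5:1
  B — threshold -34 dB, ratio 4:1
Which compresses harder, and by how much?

B, by 0.8 dB

A: overshoot 14 dB → output overshoot 2.8 dB → GR 11.2 dB.
B: overshoot 16 dB → output overshoot 4 dB → GR 12 dB.
Difference: 0.8 dB in favour of B.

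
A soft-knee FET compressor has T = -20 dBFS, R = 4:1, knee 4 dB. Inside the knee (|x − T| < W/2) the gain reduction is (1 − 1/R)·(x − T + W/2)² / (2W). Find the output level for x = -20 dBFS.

-20.375 dBFS

x − T + W/2 = -20 − (-20) + 2 = 2.
GR = (1 − 1/4) × 2² / 8 = 0.75 × 4 / 8 = 0.375 dB.
Output = -20 − 0.375 = -20.375 dBFS.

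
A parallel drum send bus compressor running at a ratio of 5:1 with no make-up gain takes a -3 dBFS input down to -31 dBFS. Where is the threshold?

-38 dBFS

Let T be the threshold. Output overshoot = (input overshoot)/R, so -31 − T = (-3 − T)/5.
5·(-31 − T) = -3 − T → 4·T = -155 − (-3) = -152.
T = -152/4 = -38 dBFS.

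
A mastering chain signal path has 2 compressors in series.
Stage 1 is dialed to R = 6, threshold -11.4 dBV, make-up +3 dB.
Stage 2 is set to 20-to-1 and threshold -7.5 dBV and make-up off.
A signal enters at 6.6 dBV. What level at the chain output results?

Stage 1: 18 dB above -11.4 dBV, reduced 6:1 to 3 dB above → -8.4 dBV; +3 dB make-up → -5.4 dBV.
Stage 2: -5.4 dBV is 2.1 dB over -7.5 dBV; at 20:1 that becomes 0.105 dB over, giving -7.395 dBV.

-7.395 dBV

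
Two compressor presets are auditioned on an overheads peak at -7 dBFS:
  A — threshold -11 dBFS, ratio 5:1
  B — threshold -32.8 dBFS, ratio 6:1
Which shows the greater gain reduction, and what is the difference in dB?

A: 4 dB over, compressed to 0.8 dB over, so 3.2 dB of GR.
B: 25.8 dB over, compressed to 4.3 dB over, so 21.5 dB of GR.
Difference: 18.3 dB in favour of B.

B, by 18.3 dB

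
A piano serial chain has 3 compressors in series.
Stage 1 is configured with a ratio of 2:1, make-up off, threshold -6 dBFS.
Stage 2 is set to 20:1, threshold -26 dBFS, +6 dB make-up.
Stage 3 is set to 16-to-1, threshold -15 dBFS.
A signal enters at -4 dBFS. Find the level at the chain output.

Stage 1: overshoot 2 dB → 2/2 = 1 dB → -5 dBFS.
Stage 2: 21 dB above -26 dBFS, reduced 20:1 to 1.05 dB above → -24.95 dBFS; +6 dB make-up → -18.95 dBFS.
Stage 3: -18.95 dBFS is at or below the -15 dBFS threshold — no compression; output -18.95 dBFS.

-18.95 dBFS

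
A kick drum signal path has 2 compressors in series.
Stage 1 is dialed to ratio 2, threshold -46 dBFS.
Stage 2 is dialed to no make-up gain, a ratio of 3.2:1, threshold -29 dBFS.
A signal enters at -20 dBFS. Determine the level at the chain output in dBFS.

-33 dBFS

Stage 1: -20 dBFS is 26 dB over -46 dBFS; at 2:1 that becomes 13 dB over, giving -33 dBFS.
Stage 2: below threshold (-33 ≤ -29); passes unchanged; output -33 dBFS.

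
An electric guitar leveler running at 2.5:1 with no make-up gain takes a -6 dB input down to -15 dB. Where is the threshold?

-21 dB

Gain reduction = -6 − (-15) = 9 dB; output overshoot = GR / (R − 1) = 9 / 1.5 = 6 dB.
Threshold = output − output overshoot = -15 − 6 = -21 dB.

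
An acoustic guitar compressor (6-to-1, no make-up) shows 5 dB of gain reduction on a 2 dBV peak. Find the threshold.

Gain reduction = 2 − (-3) = 5 dB; output overshoot = GR / (R − 1) = 5 / 5 = 1 dB.
Threshold = output − output overshoot = -3 − 1 = -4 dBV.

-4 dBV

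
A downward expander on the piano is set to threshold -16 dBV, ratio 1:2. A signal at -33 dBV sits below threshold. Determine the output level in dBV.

Below threshold, a 1:2 expander applies gain = (2−1)×(T − x) of attenuation.
(2−1) × 17 = 17 dB, so output = -33 − 17 = -50 dBV.

-50 dBV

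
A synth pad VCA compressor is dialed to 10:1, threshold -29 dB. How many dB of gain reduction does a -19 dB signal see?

9 dB

The signal is 10 dB above threshold.
A 10:1 ratio leaves 1 dB of that excess.
Gain reduction = 10 − 1 = 9 dB.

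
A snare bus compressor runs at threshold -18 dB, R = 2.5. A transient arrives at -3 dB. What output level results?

-3 dB sits 15 dB over threshold.
The 15 dB excess becomes 6 dB after 2.5:1 reduction.
So the level is -18 + 6 = -12 dB.

-12 dB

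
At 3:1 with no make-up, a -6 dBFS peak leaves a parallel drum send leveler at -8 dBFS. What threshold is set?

-9 dBFS

Input is 3 dB above T (since output overshoot × R = input overshoot: (-8 − T)·3 = -6 − T gives T = -9 dBFS).
Check: -9 + (-6 − (-9))/3 = -9 + 1 = -8 dBFS. ✓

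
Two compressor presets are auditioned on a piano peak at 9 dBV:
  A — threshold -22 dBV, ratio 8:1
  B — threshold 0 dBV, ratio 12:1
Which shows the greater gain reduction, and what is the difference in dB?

A: overshoot 31 dB → output overshoot 3.875 dB → GR 27.125 dB.
B: overshoot 9 dB → output overshoot 0.75 dB → GR 8.25 dB.
A applies 18.875 dB more gain reduction.

A, by 18.875 dB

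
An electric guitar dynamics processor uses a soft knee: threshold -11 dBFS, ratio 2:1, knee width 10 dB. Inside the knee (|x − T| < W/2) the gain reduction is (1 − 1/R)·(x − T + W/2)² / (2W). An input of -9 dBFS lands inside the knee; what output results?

-10.225 dBFS

x − T + W/2 = -9 − (-11) + 5 = 7.
GR = (1 − 1/2) × 7² / 20 = 0.5 × 49 / 20 = 1.225 dB.
Output = -9 − 1.225 = -10.225 dBFS.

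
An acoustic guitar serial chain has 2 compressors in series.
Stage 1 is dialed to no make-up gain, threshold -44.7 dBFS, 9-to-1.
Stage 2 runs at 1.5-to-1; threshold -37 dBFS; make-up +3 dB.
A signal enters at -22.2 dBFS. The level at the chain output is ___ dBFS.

-39.2 dBFS

Stage 1: overshoot 22.5 dB → 22.5/9 = 2.5 dB → -42.2 dBFS.
Stage 2: -42.2 dBFS ≤ -37 dBFS, so stage 2 doesn't engage; make-up brings it to -39.2 dBFS.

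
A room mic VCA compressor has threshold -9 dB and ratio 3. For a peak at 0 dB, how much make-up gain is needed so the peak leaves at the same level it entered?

Overshoot 9 dB → 9/3 = 3 dB after compression, so the compressed level is -9 + 3 = -6 dB.
Make-up = target − compressed = 0 − (-6) = 6 dB.

6 dB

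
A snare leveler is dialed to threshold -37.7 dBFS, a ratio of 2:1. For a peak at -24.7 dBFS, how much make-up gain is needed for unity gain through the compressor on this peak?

Without make-up, output = threshold + overshoot/2 = -37.7 + 6.5 = -31.2 dBFS.
Gap to target: 6.5 dB.

6.5 dB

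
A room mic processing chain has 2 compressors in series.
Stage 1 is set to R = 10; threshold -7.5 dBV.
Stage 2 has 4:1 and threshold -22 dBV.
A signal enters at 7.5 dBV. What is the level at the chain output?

-18 dBV

Stage 1: 7.5 dBV is 15 dB over -7.5 dBV; at 10:1 that becomes 1.5 dB over, giving -6 dBV.
Stage 2: overshoot 16 dB → 16/4 = 4 dB → -18 dBV.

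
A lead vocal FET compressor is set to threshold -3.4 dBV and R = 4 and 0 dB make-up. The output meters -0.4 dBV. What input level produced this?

That's 3 dB above the -3.4 dBV threshold.
Input overshoot = R × output overshoot = 12 dB → input = -3.4 + 12 = 8.6 dBV.

8.6 dBV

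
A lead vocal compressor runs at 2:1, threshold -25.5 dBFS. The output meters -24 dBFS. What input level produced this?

The compressed level sits -24 − (-25.5) = 1.5 dB over threshold.
Undo the ratio: input overshoot = 1.5 × 2 = 3 dB, giving input = -22.5 dBFS.

-22.5 dBFS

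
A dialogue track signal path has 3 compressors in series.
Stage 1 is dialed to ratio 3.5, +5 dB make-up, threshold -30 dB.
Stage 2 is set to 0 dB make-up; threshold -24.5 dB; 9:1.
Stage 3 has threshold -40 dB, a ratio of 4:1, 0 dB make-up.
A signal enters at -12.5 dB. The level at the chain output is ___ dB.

Stage 1: 17.5 dB above -30 dB, reduced 3.5:1 to 5 dB above → -25 dB; +5 dB make-up → -20 dB.
Stage 2: 4.5 dB above -24.5 dB, reduced 9:1 to 0.5 dB above → -24 dB.
Stage 3: 16 dB above -40 dB, reduced 4:1 to 4 dB above → -36 dB.

-36 dB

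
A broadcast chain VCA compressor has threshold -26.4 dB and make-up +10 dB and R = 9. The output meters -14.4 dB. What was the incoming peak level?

Remove make-up: -14.4 − 10 = -24.4 dB.
Post-compression overshoot = -24.4 − (-26.4) = 2 dB.
Undo the ratio: input overshoot = 2 × 9 = 18 dB, giving input = -8.4 dB.

-8.4 dB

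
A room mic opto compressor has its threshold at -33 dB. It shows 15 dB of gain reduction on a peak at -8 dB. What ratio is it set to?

2.5:1

Input overshoot = -8 − (-33) = 25 dB.
Output overshoot = 25 − 15 = 10 dB.
Ratio = input overshoot / output overshoot = 25 / 10 = 2.5.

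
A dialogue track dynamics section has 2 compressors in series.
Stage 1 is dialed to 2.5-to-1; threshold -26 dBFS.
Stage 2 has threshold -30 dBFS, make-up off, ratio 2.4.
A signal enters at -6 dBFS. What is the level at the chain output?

-25 dBFS

Stage 1: overshoot 20 dB → 20/2.5 = 8 dB → -18 dBFS.
Stage 2: -18 dBFS is 12 dB over -30 dBFS; at 2.4:1 that becomes 5 dB over, giving -25 dBFS.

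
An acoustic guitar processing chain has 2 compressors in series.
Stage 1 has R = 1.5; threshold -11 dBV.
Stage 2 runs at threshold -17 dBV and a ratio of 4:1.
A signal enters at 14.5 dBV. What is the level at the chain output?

Stage 1: overshoot 25.5 dB → 25.5/1.5 = 17 dB → 6 dBV.
Stage 2: overshoot 23 dB → 23/4 = 5.75 dB → -11.25 dBV.

-11.25 dBV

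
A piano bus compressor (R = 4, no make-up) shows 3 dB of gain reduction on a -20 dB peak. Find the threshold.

-24 dB

Input is 4 dB above T (since output overshoot × R = input overshoot: (-23 − T)·4 = -20 − T gives T = -24 dB).
Check: -24 + (-20 − (-24))/4 = -24 + 1 = -23 dB. ✓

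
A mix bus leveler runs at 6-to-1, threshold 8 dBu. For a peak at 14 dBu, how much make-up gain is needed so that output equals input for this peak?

The peak compresses to 8 + 6/6 = 9 dBu.
To reach 14 dBu requires 14 − 9 = 5 dB of make-up.

5 dB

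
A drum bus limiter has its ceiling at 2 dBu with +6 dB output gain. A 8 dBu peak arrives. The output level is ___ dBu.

8 dBu

The limiter clamps the peak to its 2 dBu ceiling.
Output gain then adds 6 dB: 2 + 6 = 8 dBu.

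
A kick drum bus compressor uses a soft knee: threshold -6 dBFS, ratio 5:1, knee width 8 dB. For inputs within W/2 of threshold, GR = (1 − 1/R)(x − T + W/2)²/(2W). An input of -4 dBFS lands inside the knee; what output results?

x − T + W/2 = -4 − (-6) + 4 = 6.
GR = (1 − 1/5) × 6² / 16 = 0.8 × 36 / 16 = 1.8 dB.
Output = -4 − 1.8 = -5.8 dBFS.

-5.8 dBFS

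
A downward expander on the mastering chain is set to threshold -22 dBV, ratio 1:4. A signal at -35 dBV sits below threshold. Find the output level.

Undershoot = (-22) − (-35) = 13 dB.
At 1:4, that expands to 52 dB under threshold.
Output = -22 − 52 = -74 dBV.

-74 dBV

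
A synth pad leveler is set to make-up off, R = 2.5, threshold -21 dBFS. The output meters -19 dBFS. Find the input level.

-16 dBFS

Post-compression overshoot = -19 − (-21) = 2 dB.
Input overshoot = R × output overshoot = 5 dB → input = -21 + 5 = -16 dBFS.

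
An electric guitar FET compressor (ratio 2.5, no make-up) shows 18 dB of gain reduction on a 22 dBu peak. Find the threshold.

Gain reduction = 22 − 4 = 18 dB; output overshoot = GR / (R − 1) = 18 / 1.5 = 12 dB.
Threshold = output − output overshoot = 4 − 12 = -8 dBu.

-8 dBu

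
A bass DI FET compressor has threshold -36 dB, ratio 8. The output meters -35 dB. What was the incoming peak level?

That's 1 dB above the -36 dB threshold.
Undo the ratio: input overshoot = 1 × 8 = 8 dB, giving input = -28 dB.

-28 dB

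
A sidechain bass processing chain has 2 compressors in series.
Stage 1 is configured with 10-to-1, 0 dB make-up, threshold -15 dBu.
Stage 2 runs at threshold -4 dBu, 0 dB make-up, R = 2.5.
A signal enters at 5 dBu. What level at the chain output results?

-13 dBu

Stage 1: overshoot 20 dB → 20/10 = 2 dB → -13 dBu.
Stage 2: -13 dBu is at or below the -4 dBu threshold — no compression; output -13 dBu.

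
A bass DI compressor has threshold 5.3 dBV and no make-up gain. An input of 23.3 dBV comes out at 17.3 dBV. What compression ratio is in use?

1.5:1

Input overshoot = 23.3 − 5.3 = 18 dB; output overshoot = 17.3 − 5.3 = 12 dB.
Ratio = 18 / 12 = 1.5.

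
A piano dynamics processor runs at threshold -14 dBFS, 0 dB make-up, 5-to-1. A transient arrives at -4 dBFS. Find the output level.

-12 dBFS

The input is 10 dB above the -14 dBFS threshold.
The 10 dB excess becomes 2 dB after 5:1 reduction.
So the level is -14 + 2 = -12 dBFS.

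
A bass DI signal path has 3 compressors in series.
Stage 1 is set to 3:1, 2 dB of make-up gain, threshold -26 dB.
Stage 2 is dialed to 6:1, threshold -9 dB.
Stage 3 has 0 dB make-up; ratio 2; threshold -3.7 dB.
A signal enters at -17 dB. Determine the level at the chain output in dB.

-21 dB

Stage 1: overshoot 9 dB → 9/3 = 3 dB → -23 dB; +2 dB make-up → -21 dB.
Stage 2: below threshold (-21 ≤ -9); passes unchanged; output -21 dB.
Stage 3: -21 dB is at or below the -3.7 dB threshold — no compression; output -21 dB.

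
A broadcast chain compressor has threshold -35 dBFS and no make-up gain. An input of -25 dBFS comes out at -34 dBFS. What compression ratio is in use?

Input overshoot = -25 − (-35) = 10 dB; output overshoot = -34 − (-35) = 1 dB.
Ratio = 10 / 1 = 10.

10:1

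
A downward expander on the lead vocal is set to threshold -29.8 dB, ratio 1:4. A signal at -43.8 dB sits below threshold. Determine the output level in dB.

The input is 14 dB below the -29.8 dB threshold.
A 1:4 expander multiplies undershoot by 4: 14 × 4 = 56 dB below threshold.
Output = -29.8 − 56 = -85.8 dB.

-85.8 dB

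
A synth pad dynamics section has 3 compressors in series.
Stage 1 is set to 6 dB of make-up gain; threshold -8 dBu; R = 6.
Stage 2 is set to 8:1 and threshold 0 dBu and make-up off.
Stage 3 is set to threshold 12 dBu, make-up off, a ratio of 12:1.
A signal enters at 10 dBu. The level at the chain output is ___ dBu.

Stage 1: 18 dB above -8 dBu, reduced 6:1 to 3 dB above → -5 dBu; +6 dB make-up → 1 dBu.
Stage 2: 1 dB above 0 dBu, reduced 8:1 to 0.125 dB above → 0.125 dBu.
Stage 3: below threshold (0.125 ≤ 12); passes unchanged; output 0.125 dBu.

0.125 dBu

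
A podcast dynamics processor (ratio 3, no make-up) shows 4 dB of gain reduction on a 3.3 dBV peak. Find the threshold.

Gain reduction = 3.3 − (-0.7) = 4 dB; output overshoot = GR / (R − 1) = 4 / 2 = 2 dB.
Threshold = output − output overshoot = -0.7 − 2 = -2.7 dBV.

-2.7 dBV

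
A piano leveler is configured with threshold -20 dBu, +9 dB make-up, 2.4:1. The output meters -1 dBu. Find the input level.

4 dBu

Remove make-up: -1 − 9 = -10 dBu.
Post-compression overshoot = -10 − (-20) = 10 dB.
Input overshoot = R × output overshoot = 24 dB → input = -20 + 24 = 4 dBu.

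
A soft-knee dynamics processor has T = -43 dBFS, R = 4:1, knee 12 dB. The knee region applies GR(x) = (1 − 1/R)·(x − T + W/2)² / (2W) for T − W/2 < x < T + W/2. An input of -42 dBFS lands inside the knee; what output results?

-43.53125 dBFS

x − T + W/2 = -42 − (-43) + 6 = 7.
GR = (1 − 1/4) × 7² / 24 = 0.75 × 49 / 24 = 1.53125 dB.
Output = -42 − 1.53125 = -43.53125 dBFS.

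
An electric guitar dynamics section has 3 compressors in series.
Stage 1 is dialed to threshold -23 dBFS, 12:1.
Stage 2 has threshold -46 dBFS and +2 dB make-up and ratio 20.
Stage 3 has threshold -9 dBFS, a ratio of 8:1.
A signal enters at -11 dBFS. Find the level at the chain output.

-42.8 dBFS

Stage 1: -11 dBFS is 12 dB over -23 dBFS; at 12:1 that becomes 1 dB over, giving -22 dBFS.
Stage 2: overshoot 24 dB → 24/20 = 1.2 dB → -44.8 dBFS; +2 dB make-up → -42.8 dBFS.
Stage 3: -42.8 dBFS is at or below the -9 dBFS threshold — no compression; output -42.8 dBFS.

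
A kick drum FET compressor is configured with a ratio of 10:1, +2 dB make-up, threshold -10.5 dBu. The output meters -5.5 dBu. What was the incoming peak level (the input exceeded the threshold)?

Remove make-up: -5.5 − 2 = -7.5 dBu.
Post-compression overshoot = -7.5 − (-10.5) = 3 dB.
Before 10:1 compression the overshoot was 3 × 10 = 30 dB, so input = -10.5 + 30 = 19.5 dBu.

19.5 dBu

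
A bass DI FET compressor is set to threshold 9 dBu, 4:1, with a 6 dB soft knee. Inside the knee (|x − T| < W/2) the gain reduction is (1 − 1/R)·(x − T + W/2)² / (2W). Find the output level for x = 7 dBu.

6.9375 dBu

x − T + W/2 = 7 − 9 + 3 = 1.
GR = (1 − 1/4) × 1² / 12 = 0.75 × 1 / 12 = 0.0625 dB.
Output = 7 − 0.0625 = 6.9375 dBu.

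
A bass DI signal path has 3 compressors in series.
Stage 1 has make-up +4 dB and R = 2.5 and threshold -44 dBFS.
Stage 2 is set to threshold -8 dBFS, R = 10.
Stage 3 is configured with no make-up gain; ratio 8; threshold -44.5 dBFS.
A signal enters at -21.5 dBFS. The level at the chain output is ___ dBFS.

-42.8125 dBFS

Stage 1: 22.5 dB above -44 dBFS, reduced 2.5:1 to 9 dB above → -35 dBFS; +4 dB make-up → -31 dBFS.
Stage 2: below threshold (-31 ≤ -8); passes unchanged; output -31 dBFS.
Stage 3: 13.5 dB above -44.5 dBFS, reduced 8:1 to 1.6875 dB above → -42.8125 dBFS.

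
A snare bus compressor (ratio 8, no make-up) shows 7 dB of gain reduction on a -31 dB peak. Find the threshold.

-39 dB

Input is 8 dB above T (since output overshoot × R = input overshoot: (-38 − T)·8 = -31 − T gives T = -39 dB).
Check: -39 + (-31 − (-39))/8 = -39 + 1 = -38 dB. ✓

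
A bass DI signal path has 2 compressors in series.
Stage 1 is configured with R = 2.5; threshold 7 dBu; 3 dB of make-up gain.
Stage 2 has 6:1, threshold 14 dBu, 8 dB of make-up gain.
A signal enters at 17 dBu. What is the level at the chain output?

22 dBu

Stage 1: overshoot 10 dB → 10/2.5 = 4 dB → 11 dBu; +3 dB make-up → 14 dBu.
Stage 2: 14 dBu is at or below the 14 dBu threshold — no compression; make-up brings it to 22 dBu.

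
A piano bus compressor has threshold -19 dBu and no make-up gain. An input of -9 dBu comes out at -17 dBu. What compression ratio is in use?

Input overshoot = -9 − (-19) = 10 dB; output overshoot = -17 − (-19) = 2 dB.
Ratio = 10 / 2 = 5.

5:1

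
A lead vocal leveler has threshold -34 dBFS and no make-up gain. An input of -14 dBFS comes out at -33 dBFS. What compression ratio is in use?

Input overshoot = -14 − (-34) = 20 dB; output overshoot = -33 − (-34) = 1 dB.
Ratio = 20 / 1 = 20.

20:1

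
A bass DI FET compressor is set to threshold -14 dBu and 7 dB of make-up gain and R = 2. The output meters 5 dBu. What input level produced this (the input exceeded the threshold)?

10 dBu

Stripping the +7 dB make-up gives -2 dBu at the gain stage.
The compressed level sits -2 − (-14) = 12 dB over threshold.
Before 2:1 compression the overshoot was 12 × 2 = 24 dB, so input = -14 + 24 = 10 dBu.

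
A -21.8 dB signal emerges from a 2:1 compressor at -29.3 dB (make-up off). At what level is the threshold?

-36.8 dB

Input is 15 dB above T (since output overshoot × R = input overshoot: (-29.3 − T)·2 = -21.8 − T gives T = -36.8 dB).
Check: -36.8 + (-21.8 − (-36.8))/2 = -36.8 + 7.5 = -29.3 dB. ✓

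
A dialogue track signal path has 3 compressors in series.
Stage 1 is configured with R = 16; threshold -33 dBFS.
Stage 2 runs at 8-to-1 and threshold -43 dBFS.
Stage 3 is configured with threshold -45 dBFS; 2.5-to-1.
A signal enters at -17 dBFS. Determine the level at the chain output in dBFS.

-43.65 dBFS

Stage 1: overshoot 16 dB → 16/16 = 1 dB → -32 dBFS.
Stage 2: overshoot 11 dB → 11/8 = 1.375 dB → -41.625 dBFS.
Stage 3: -41.625 dBFS is 3.375 dB over -45 dBFS; at 2.5:1 that becomes 1.35 dB over, giving -43.65 dBFS.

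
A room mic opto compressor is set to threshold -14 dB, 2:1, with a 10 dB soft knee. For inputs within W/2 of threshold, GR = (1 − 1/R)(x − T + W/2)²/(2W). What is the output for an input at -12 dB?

-13.225 dB

x − T + W/2 = -12 − (-14) + 5 = 7.
GR = (1 − 1/2) × 7² / 20 = 0.5 × 49 / 20 = 1.225 dB.
Output = -12 − 1.225 = -13.225 dB.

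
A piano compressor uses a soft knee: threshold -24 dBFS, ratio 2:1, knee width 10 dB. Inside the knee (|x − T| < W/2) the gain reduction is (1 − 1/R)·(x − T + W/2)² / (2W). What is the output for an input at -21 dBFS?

-22.6 dBFS

x − T + W/2 = -21 − (-24) + 5 = 8.
GR = (1 − 1/2) × 8² / 20 = 0.5 × 64 / 20 = 1.6 dB.
Output = -21 − 1.6 = -22.6 dBFS.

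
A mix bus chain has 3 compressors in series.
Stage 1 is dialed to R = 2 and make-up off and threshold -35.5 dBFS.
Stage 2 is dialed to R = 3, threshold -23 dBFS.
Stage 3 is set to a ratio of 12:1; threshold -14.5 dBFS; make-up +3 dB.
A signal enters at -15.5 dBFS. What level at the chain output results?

Stage 1: 20 dB above -35.5 dBFS, reduced 2:1 to 10 dB above → -25.5 dBFS.
Stage 2: -25.5 dBFS is at or below the -23 dBFS threshold — no compression; output -25.5 dBFS.
Stage 3: -25.5 dBFS ≤ -14.5 dBFS, so stage 3 doesn't engage; make-up brings it to -22.5 dBFS.

-22.5 dBFS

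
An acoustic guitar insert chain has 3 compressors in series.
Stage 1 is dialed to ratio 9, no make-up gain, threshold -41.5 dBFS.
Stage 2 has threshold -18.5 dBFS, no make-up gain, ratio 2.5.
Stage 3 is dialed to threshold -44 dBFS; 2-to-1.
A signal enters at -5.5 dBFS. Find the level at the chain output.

-40.75 dBFS

Stage 1: overshoot 36 dB → 36/9 = 4 dB → -37.5 dBFS.
Stage 2: -37.5 dBFS is at or below the -18.5 dBFS threshold — no compression; output -37.5 dBFS.
Stage 3: 6.5 dB above -44 dBFS, reduced 2:1 to 3.25 dB above → -40.75 dBFS.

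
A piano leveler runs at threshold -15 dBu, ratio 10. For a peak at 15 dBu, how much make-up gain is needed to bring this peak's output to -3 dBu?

9 dB

Without make-up, output = threshold + overshoot/10 = -15 + 3 = -12 dBu.
Gap to target: 9 dB.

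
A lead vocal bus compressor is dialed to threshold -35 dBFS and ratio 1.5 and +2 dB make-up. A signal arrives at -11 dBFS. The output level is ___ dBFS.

-17 dBFS

-11 dBFS sits 24 dB over threshold.
At 1.5:1 the overshoot is divided by 1.5, leaving 16 dB above threshold.
So the level is -35 + 16 = -19 dBFS; make-up adds 2 dB, giving -17 dBFS.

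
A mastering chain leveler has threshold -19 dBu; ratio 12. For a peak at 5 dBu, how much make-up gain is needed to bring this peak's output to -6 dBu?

Overshoot 24 dB → 24/12 = 2 dB after compression, so the compressed level is -19 + 2 = -17 dBu.
Make-up = target − compressed = -6 − (-17) = 11 dB.

11 dB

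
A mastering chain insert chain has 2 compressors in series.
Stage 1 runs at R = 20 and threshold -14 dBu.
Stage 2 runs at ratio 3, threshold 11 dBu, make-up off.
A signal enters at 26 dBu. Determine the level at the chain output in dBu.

Stage 1: 40 dB above -14 dBu, reduced 20:1 to 2 dB above → -12 dBu.
Stage 2: below threshold (-12 ≤ 11); passes unchanged; output -12 dBu.

-12 dBu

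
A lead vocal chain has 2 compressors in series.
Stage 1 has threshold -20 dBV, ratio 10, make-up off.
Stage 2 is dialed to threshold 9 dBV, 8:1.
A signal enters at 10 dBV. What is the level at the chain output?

-17 dBV

Stage 1: 10 dBV is 30 dB over -20 dBV; at 10:1 that becomes 3 dB over, giving -17 dBV.
Stage 2: -17 dBV ≤ 9 dBV, so stage 2 doesn't engage; output -17 dBV.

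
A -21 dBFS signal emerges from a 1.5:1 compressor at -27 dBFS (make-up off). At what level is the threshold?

Let T be the threshold. Output overshoot = (input overshoot)/R, so -27 − T = (-21 − T)/1.5.
1.5·(-27 − T) = -21 − T → 0.5·T = -40.5 − (-21) = -19.5.
T = -19.5/0.5 = -39 dBFS.

-39 dBFS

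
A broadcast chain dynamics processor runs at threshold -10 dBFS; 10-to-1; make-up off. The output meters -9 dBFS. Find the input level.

0 dBFS

That's 1 dB above the -10 dBFS threshold.
Before 10:1 compression the overshoot was 1 × 10 = 10 dB, so input = -10 + 10 = 0 dBFS.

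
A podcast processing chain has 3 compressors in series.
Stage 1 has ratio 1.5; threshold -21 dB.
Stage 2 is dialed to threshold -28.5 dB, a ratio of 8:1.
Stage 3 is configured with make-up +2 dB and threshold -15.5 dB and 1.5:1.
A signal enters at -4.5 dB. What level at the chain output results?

-24.1875 dB

Stage 1: overshoot 16.5 dB → 16.5/1.5 = 11 dB → -10 dB.
Stage 2: -10 dB is 18.5 dB over -28.5 dB; at 8:1 that becomes 2.3125 dB over, giving -26.1875 dB.
Stage 3: -26.1875 dB is at or below the -15.5 dB threshold — no compression; make-up brings it to -24.1875 dB.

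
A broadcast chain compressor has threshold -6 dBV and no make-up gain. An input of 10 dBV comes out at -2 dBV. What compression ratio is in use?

4:1

Input overshoot = 10 − (-6) = 16 dB; output overshoot = -2 − (-6) = 4 dB.
Ratio = 16 / 4 = 4.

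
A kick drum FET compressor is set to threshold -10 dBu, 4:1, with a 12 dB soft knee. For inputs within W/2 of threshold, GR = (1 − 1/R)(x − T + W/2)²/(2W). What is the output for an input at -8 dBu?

x − T + W/2 = -8 − (-10) + 6 = 8.
GR = (1 − 1/4) × 8² / 24 = 0.75 × 64 / 24 = 2 dB.
Output = -8 − 2 = -10 dBu.

-10 dBu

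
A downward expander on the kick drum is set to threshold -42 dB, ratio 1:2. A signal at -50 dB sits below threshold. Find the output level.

-58 dB

Undershoot = (-42) − (-50) = 8 dB.
At 1:2, that expands to 16 dB under threshold.
Output = -42 − 16 = -58 dB.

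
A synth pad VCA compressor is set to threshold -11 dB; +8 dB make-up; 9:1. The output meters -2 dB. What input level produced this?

-2 dB

Before make-up, the level was -2 − 8 = -10 dB.
Post-compression overshoot = -10 − (-11) = 1 dB.
Before 9:1 compression the overshoot was 1 × 9 = 9 dB, so input = -11 + 9 = -2 dB.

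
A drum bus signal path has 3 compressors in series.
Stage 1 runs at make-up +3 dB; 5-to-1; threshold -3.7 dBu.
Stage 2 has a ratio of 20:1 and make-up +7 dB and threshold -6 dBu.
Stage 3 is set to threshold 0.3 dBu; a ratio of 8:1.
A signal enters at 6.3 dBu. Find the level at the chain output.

0.433125 dBu

Stage 1: 6.3 dBu is 10 dB over -3.7 dBu; at 5:1 that becomes 2 dB over, giving -1.7 dBu; +3 dB make-up → 1.3 dBu.
Stage 2: overshoot 7.3 dB → 7.3/20 = 0.365 dB → -5.635 dBu; +7 dB make-up → 1.365 dBu.
Stage 3: overshoot 1.065 dB → 1.065/8 = 0.133125 dB → 0.433125 dBu.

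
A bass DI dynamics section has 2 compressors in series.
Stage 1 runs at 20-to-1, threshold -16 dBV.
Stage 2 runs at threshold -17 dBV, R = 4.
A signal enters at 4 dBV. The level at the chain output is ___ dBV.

Stage 1: overshoot 20 dB → 20/20 = 1 dB → -15 dBV.
Stage 2: overshoot 2 dB → 2/4 = 0.5 dB → -16.5 dBV.

-16.5 dBV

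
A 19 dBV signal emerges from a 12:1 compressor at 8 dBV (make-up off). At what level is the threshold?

Let T be the threshold. Output overshoot = (input overshoot)/R, so 8 − T = (19 − T)/12.
12·(8 − T) = 19 − T → 11·T = 96 − 19 = 77.
T = 77/11 = 7 dBV.

7 dBV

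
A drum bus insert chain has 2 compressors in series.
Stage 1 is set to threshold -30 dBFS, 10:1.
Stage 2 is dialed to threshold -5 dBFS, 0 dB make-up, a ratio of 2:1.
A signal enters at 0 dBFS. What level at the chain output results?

Stage 1: 0 dBFS is 30 dB over -30 dBFS; at 10:1 that becomes 3 dB over, giving -27 dBFS.
Stage 2: -27 dBFS ≤ -5 dBFS, so stage 2 doesn't engage; output -27 dBFS.

-27 dBFS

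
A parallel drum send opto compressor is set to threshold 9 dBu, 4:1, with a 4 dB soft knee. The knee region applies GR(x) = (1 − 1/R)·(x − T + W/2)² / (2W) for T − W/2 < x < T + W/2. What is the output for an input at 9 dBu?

x − T + W/2 = 9 − 9 + 2 = 2.
GR = (1 − 1/4) × 2² / 8 = 0.75 × 4 / 8 = 0.375 dB.
Output = 9 − 0.375 = 8.625 dBu.

8.625 dBu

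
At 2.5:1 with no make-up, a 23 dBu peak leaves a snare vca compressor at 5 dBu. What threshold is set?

-7 dBu

Let T be the threshold. Output overshoot = (input overshoot)/R, so 5 − T = (23 − T)/2.5.
2.5·(5 − T) = 23 − T → 1.5·T = 12.5 − 23 = -10.5.
T = -10.5/1.5 = -7 dBu.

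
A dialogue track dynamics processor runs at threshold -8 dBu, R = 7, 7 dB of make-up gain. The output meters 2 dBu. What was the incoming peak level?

Remove make-up: 2 − 7 = -5 dBu.
The compressed level sits -5 − (-8) = 3 dB over threshold.
Input overshoot = R × output overshoot = 21 dB → input = -8 + 21 = 13 dBu.

13 dBu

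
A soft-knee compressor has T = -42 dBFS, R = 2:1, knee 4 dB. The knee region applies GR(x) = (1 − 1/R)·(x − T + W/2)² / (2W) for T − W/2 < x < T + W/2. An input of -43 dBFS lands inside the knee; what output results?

-43.0625 dBFS

x − T + W/2 = -43 − (-42) + 2 = 1.
GR = (1 − 1/2) × 1² / 8 = 0.5 × 1 / 8 = 0.0625 dB.
Output = -43 − 0.0625 = -43.0625 dBFS.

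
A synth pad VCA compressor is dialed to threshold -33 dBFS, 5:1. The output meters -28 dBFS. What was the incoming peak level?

Post-compression overshoot = -28 − (-33) = 5 dB.
Undo the ratio: input overshoot = 5 × 5 = 25 dB, giving input = -8 dBFS.

-8 dBFS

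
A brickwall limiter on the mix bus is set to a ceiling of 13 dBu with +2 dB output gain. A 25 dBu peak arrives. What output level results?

At ∞:1, everything above 13 dBu is held at the ceiling.
Output gain then adds 2 dB: 13 + 2 = 15 dBu.

15 dBu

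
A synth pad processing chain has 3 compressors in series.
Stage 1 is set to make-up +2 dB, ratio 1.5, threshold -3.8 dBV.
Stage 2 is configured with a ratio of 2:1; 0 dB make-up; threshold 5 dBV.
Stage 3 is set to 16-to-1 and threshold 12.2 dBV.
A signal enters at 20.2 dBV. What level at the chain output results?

Stage 1: overshoot 24 dB → 24/1.5 = 16 dB → 12.2 dBV; +2 dB make-up → 14.2 dBV.
Stage 2: overshoot 9.2 dB → 9.2/2 = 4.6 dB → 9.6 dBV.
Stage 3: 9.6 dBV ≤ 12.2 dBV, so stage 3 doesn't engage; output 9.6 dBV.

9.6 dBV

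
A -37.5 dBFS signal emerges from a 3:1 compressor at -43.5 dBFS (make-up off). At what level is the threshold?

-46.5 dBFS

Input is 9 dB above T (since output overshoot × R = input overshoot: (-43.5 − T)·3 = -37.5 − T gives T = -46.5 dBFS).
Check: -46.5 + (-37.5 − (-46.5))/3 = -46.5 + 3 = -43.5 dBFS. ✓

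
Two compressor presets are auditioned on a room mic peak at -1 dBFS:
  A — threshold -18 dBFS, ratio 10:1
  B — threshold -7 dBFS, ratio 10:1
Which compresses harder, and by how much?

A, by 9.9 dB

A: GR = 17 − 17/10 = 15.3 dB.
B: GR = 6 − 6/10 = 5.4 dB.
A applies 9.9 dB more gain reduction.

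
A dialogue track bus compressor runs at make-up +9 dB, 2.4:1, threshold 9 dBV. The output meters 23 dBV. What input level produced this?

21 dBV

Before make-up, the level was 23 − 9 = 14 dBV.
That's 5 dB above the 9 dBV threshold.
Undo the ratio: input overshoot = 5 × 2.4 = 12 dB, giving input = 21 dBV.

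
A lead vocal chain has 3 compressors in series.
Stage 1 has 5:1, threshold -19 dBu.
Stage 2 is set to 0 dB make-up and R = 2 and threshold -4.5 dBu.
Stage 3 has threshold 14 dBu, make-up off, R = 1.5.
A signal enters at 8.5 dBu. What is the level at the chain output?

Stage 1: overshoot 27.5 dB → 27.5/5 = 5.5 dB → -13.5 dBu.
Stage 2: below threshold (-13.5 ≤ -4.5); passes unchanged; output -13.5 dBu.
Stage 3: below threshold (-13.5 ≤ 14); passes unchanged; output -13.5 dBu.

-13.5 dBu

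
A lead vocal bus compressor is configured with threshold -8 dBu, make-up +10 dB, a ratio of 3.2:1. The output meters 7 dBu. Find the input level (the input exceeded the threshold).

Stripping the +10 dB make-up gives -3 dBu at the gain stage.
The compressed level sits -3 − (-8) = 5 dB over threshold.
Undo the ratio: input overshoot = 5 × 3.2 = 16 dB, giving input = 8 dBu.

8 dBu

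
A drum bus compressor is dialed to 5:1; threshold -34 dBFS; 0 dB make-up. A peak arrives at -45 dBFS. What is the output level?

-45 dBFS

-45 dBFS is 11 dB below the -34 dBFS threshold, so no gain reduction is applied.
Output = input = -45 dBFS.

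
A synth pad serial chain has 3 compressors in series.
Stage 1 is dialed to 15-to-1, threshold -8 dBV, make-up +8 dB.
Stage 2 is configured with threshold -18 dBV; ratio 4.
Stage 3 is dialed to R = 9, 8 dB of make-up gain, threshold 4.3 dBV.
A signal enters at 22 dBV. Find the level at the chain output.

Stage 1: overshoot 30 dB → 30/15 = 2 dB → -6 dBV; +8 dB make-up → 2 dBV.
Stage 2: 20 dB above -18 dBV, reduced 4:1 to 5 dB above → -13 dBV.
Stage 3: below threshold (-13 ≤ 4.3); passes unchanged; make-up brings it to -5 dBV.

-5 dBV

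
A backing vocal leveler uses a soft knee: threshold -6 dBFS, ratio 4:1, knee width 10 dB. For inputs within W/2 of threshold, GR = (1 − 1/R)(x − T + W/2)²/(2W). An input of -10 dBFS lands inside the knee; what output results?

x − T + W/2 = -10 − (-6) + 5 = 1.
GR = (1 − 1/4) × 1² / 20 = 0.75 × 1 / 20 = 0.0375 dB.
Output = -10 − 0.0375 = -10.0375 dBFS.

-10.0375 dBFS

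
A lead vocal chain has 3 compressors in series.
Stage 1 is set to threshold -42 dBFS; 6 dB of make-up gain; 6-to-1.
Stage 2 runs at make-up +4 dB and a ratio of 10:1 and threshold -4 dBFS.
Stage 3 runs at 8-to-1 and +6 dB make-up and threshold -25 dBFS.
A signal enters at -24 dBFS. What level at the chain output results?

-23 dBFS

Stage 1: -24 dBFS is 18 dB over -42 dBFS; at 6:1 that becomes 3 dB over, giving -39 dBFS; +6 dB make-up → -33 dBFS.
Stage 2: -33 dBFS ≤ -4 dBFS, so stage 2 doesn't engage; make-up brings it to -29 dBFS.
Stage 3: below threshold (-29 ≤ -25); passes unchanged; make-up brings it to -23 dBFS.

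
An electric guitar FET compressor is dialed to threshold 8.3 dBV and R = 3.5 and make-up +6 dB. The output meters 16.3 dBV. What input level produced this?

15.3 dBV

Stripping the +6 dB make-up gives 10.3 dBV at the gain stage.
Post-compression overshoot = 10.3 − 8.3 = 2 dB.
Input overshoot = R × output overshoot = 7 dB → input = 8.3 + 7 = 15.3 dBV.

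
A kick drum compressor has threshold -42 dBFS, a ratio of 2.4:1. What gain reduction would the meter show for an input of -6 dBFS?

21 dB

The signal is 36 dB above threshold.
At 2.4:1, output sits 36/2.4 = 15 dB above threshold.
So the signal is attenuated by 36 − 15 = 21 dB.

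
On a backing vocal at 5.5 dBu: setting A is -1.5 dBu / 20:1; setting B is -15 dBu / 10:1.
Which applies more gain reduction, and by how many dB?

A: GR = 7 − 7/20 = 6.65 dB.
B: GR = 20.5 − 20.5/10 = 18.45 dB.
Difference: 11.8 dB in favour of B.

B, by 11.8 dB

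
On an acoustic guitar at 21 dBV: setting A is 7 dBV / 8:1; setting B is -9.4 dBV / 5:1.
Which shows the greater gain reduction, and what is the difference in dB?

B, by 12.07 dB

A: overshoot 14 dB → output overshoot 1.75 dB → GR 12.25 dB.
B: overshoot 30.4 dB → output overshoot 6.08 dB → GR 24.32 dB.
B reduces 12.07 dB more.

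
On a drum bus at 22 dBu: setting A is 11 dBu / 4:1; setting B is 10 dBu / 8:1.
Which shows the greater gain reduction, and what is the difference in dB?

A: overshoot 11 dB → output overshoot 2.75 dB → GR 8.25 dB.
B: overshoot 12 dB → output overshoot 1.5 dB → GR 10.5 dB.
B reduces 2.25 dB more.

B, by 2.25 dB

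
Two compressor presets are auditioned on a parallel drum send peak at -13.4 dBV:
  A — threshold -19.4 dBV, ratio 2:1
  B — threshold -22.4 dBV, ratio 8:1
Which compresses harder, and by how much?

A: 6 dB over, compressed to 3 dB over, so 3 dB of GR.
B: 9 dB over, compressed to 1.125 dB over, so 7.875 dB of GR.
Difference: 4.875 dB in favour of B.

B, by 4.875 dB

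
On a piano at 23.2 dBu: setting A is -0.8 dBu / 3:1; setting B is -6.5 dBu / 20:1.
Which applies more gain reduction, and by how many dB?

B, by 12.215 dB

A: GR = 24 − 24/3 = 16 dB.
B: GR = 29.7 − 29.7/20 = 28.215 dB.
Difference: 12.215 dB in favour of B.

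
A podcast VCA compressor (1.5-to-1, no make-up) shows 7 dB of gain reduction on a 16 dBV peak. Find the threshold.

Gain reduction = 16 − 9 = 7 dB; output overshoot = GR / (R − 1) = 7 / 0.5 = 14 dB.
Threshold = output − output overshoot = 9 − 14 = -5 dBV.

-5 dBV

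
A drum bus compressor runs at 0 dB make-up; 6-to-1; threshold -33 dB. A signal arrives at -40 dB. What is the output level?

-40 dB is 7 dB below the -33 dB threshold, so no gain reduction is applied.
Output = input = -40 dB.

-40 dB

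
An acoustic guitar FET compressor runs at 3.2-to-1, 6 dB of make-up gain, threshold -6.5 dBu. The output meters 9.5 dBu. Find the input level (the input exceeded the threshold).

25.5 dBu

Remove make-up: 9.5 − 6 = 3.5 dBu.
Post-compression overshoot = 3.5 − (-6.5) = 10 dB.
Undo the ratio: input overshoot = 10 × 3.2 = 32 dB, giving input = 25.5 dBu.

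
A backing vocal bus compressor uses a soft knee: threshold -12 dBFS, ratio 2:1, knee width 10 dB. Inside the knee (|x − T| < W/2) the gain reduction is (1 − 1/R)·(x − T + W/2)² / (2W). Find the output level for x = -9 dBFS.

-10.6 dBFS

x − T + W/2 = -9 − (-12) + 5 = 8.
GR = (1 − 1/2) × 8² / 20 = 0.5 × 64 / 20 = 1.6 dB.
Output = -9 − 1.6 = -10.6 dBFS.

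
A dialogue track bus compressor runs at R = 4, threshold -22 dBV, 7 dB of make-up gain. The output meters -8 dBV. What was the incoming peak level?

6 dBV

Before make-up, the level was -8 − 7 = -15 dBV.
That's 7 dB above the -22 dBV threshold.
Undo the ratio: input overshoot = 7 × 4 = 28 dB, giving input = 6 dBV.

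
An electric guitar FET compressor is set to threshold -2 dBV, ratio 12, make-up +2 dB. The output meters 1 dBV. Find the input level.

Stripping the +2 dB make-up gives -1 dBV at the gain stage.
That's 1 dB above the -2 dBV threshold.
Input overshoot = R × output overshoot = 12 dB → input = -2 + 12 = 10 dBV.

10 dBV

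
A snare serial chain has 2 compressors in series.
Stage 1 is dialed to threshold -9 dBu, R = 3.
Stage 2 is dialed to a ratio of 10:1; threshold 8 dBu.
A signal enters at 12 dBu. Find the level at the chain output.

-2 dBu

Stage 1: 12 dBu is 21 dB over -9 dBu; at 3:1 that becomes 7 dB over, giving -2 dBu.
Stage 2: -2 dBu ≤ 8 dBu, so stage 2 doesn't engage; output -2 dBu.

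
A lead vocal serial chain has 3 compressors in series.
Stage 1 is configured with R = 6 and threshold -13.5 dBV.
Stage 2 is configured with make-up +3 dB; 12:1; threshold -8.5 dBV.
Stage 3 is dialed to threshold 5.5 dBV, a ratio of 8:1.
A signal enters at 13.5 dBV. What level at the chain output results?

-6 dBV

Stage 1: overshoot 27 dB → 27/6 = 4.5 dB → -9 dBV.
Stage 2: below threshold (-9 ≤ -8.5); passes unchanged; make-up brings it to -6 dBV.
Stage 3: -6 dBV ≤ 5.5 dBV, so stage 3 doesn't engage; output -6 dBV.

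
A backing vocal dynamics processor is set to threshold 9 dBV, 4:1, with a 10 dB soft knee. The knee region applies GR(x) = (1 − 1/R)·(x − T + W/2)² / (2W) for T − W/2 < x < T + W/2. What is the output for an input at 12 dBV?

9.6 dBV

x − T + W/2 = 12 − 9 + 5 = 8.
GR = (1 − 1/4) × 8² / 20 = 0.75 × 64 / 20 = 2.4 dB.
Output = 12 − 2.4 = 9.6 dBV.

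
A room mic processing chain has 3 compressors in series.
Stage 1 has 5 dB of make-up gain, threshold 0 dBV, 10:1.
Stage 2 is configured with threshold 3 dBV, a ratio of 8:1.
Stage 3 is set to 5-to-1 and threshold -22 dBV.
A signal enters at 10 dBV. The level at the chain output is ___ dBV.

-16.925 dBV

Stage 1: 10 dB above 0 dBV, reduced 10:1 to 1 dB above → 1 dBV; +5 dB make-up → 6 dBV.
Stage 2: overshoot 3 dB → 3/8 = 0.375 dB → 3.375 dBV.
Stage 3: overshoot 25.375 dB → 25.375/5 = 5.075 dB → -16.925 dBV.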